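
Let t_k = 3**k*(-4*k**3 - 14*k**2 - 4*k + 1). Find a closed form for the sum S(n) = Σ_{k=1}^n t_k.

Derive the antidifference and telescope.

Compute t_(k+1)/t_k: get 3*(4*k**3 + 26*k**2 + 44*k + 21)/(4*k**3 + 14*k**2 + 4*k - 1).
A = 3, B = 1, C = k**3 + 7*k**2/2 + k - 1/4.
Solve (3)·f(k+1) − (1)·f(k) = k**3 + 7*k**2/2 + k - 1/4.
Degrees (0,0,3) ⇒ d ≤ 3.
Solving with deg f ≤ 3: f(k) = (k - 1)*(2*k**2 - 1)/4.
Certificate R = B(k−1)f/C = (k - 1)*(2*k**2 - 1)/((2*k + 1)*(2*k**2 + 6*k - 1)) gives s_k = 3**k*(-2*k**3 + 2*k**2 + k - 1).
Verify: 3**k*(-4*k**3 - 14*k**2 - 4*k + 1) matches t_k.
Telescope: S(n) = s_(n+1) − s_(1) = 3**(n + 1)*n*(-2*n**2 - 4*n - 1) − (0) = 3**(n + 1)*n*(-2*n**2 - 4*n - 1).

S(n) = 3**(n + 1)*n*(-2*n**2 - 4*n - 1)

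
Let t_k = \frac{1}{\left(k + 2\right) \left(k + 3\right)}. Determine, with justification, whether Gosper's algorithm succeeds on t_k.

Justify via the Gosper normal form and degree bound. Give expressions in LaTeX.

Yes. s_k = \frac{k}{2 \left(k + 2\right)}.

t_(k+1)/t_k = (k + 2)/(k + 4).
So A=k + 2 and B=k + 4, with C=1.
Key eq: (k + 2)·f(k+1) = (k + 3)·f(k) + (1).
From deg A=1, deg B=1, deg C=0: d=1.
Match coefficients ⇒ f(k) = k/2.
So s_k = (B(k−1)f/C)·t_k = (k*(k + 3)/2)·t_k = k/(2*(k + 2)).
s_(k+1) − s_k = 1/(k**2 + 5*k + 6) = t_k.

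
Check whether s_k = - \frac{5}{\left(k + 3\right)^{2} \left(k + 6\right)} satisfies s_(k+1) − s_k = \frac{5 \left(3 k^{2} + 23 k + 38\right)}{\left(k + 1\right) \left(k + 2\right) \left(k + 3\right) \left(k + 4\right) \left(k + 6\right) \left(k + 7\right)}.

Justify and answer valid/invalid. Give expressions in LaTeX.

s_(k+1) = -5/((k + 4)**2*(k + 7))
s_(k+1) − s_k = -5/((k + 4)**2*(k + 7)) + 5/((k + 3)**2*(k + 6))
(s_(k+1) − s_k) − t_k = 10*(-4*k**3 - 45*k**2 - 157*k - 170)/(k**8 + 30*k**7 + 380*k**6 + 2650*k**5 + 11103*k**4 + 28520*k**3 + 43620*k**2 + 36000*k + 12096)

Invalid: residual \frac{10 \left(- 4 k^{3} - 45 k^{2} - 157 k - 170\right)}{k^{8} + 30 k^{7} + 380 k^{6} + 2650 k^{5} + 11103 k^{4} + 28520 k^{3} + 43620 k^{2} + 36000 k + 12096} ≠ 0.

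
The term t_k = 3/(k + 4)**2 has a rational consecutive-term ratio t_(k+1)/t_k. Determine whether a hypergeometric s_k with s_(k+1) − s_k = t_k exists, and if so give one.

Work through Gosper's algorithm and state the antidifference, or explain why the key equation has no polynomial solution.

none — t_k is not Gosper-summable

The ratio is (k + 4)**2/(k + 5)**2.
Take A(k)=k**2 + 8*k + 16, B(k)=k**2 + 10*k + 25, C(k)=1.
Key eq: (k**2 + 8*k + 16)·f(k+1) = (k**2 + 8*k + 16)·f(k) + (1).
From deg A=2, deg B=2, deg C=0: d=0.
Generic f = c0 gives residual -1; -1 = 0 cannot hold, so t_k is not Gosper-summable.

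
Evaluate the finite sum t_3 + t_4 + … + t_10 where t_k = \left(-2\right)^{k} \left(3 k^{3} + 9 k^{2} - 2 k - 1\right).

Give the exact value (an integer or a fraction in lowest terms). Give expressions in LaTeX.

Σ = 2885432

The ratio is 2*(-3*k**3 - 18*k**2 - 25*k - 9)/(3*k**3 + 9*k**2 - 2*k - 1).
Factor: A=-2; B=1; C=k**3 + 3*k**2 - 2*k/3 - 1/3.
Set up (-2)·f(k+1) − (1)·f(k) − (k**3 + 3*k**2 - 2*k/3 - 1/3) = 0.
deg f ≤ 3 (via 0,0,3).
Coefficient equations give f(k) = -(k**3 + k**2 - 4*k + 1)/3.
R(k) = B(k−1)·f(k)/C(k) = -(k**3 + k**2 - 4*k + 1)/(3*k**3 + 9*k**2 - 2*k - 1); s_k = R·t_k = (-2)**k*(-k**3 - k**2 + 4*k - 1).
s_(k+1) − s_k = (-2)**k*(3*k**3 + 9*k**2 - 2*k - 1) = t_k.
Evaluate s at k=11 and k=3: 2885632 and 200; difference 2885432.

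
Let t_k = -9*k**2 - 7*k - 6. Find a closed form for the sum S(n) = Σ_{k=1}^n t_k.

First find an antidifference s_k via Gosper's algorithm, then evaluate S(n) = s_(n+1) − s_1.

t_(k+1)/t_k = (9*k**2 + 25*k + 22)/(9*k**2 + 7*k + 6).
Take A(k)=1, B(k)=1, C(k)=k**2 + 7*k/9 + 2/3.
Key eq: (1)·f(k+1) = (1)·f(k) + (k**2 + 7*k/9 + 2/3).
deg f ≤ 3 (via 0,0,2).
A polynomial solution: f(k) = k*(3*k**2 - k + 4)/9.
R(k) = B(k−1)·f(k)/C(k) = k*(3*k**2 - k + 4)/(9*k**2 + 7*k + 6); s_k = R·t_k = k*(-3*k**2 + k - 4).
Check: Δs_k = -9*k**2 - 7*k - 6. ✓
Evaluate: s_(n+1) = -3*n**3 - 8*n**2 - 11*n - 6; subtract s_(1) = -6 ⇒ S(n) = n*(-3*n**2 - 8*n - 11).

S(n) = n*(-3*n**2 - 8*n - 11)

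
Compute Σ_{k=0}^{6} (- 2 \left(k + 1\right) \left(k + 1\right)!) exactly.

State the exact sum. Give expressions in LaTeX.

Ratio r(k) = (k + 2)**2/(k + 1).
Gosper form: A/B · C(k+1)/C(k) with A=k + 2, B=1, C=k + 1.
Key eq: (k + 2)·f(k+1) = (1)·f(k) + (k + 1).
d = 0 from the (1,0,1) case.
Solve for f: f(k) = 1 (degree 0 ≤ 0).
Then R = B(k−1)f/C = 1/(k + 1), so s_k = R(k)·t_k = -2*factorial(k + 1).
s_(k+1) − s_k = -2*(k + 1)*factorial(k + 1) = t_k.
Evaluate s at k=7 and k=0: -80640 and -2; difference -80638.

Σ = -80638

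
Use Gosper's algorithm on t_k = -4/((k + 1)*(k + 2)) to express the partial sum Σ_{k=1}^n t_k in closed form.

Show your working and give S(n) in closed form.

S(n) = -2*n/(n + 2)

Step 1: r(k) = (k + 1)/(k + 3).
A = k + 1, B = k + 3, C = 1.
Key eq: (k + 1)·f(k+1) = (k + 2)·f(k) + (1).
d = 1 from the (1,1,0) case.
Solving with deg f ≤ 1: f(k) = k.
R(k) = B(k−1)·f(k)/C(k) = k*(k + 2); s_k = R·t_k = -4*k/(k + 1).
Verify: -4/(k**2 + 3*k + 2) matches t_k.
Evaluate: s_(n+1) = 4*(-n - 1)/(n + 2); subtract s_(1) = -2 ⇒ S(n) = -2*n/(n + 2).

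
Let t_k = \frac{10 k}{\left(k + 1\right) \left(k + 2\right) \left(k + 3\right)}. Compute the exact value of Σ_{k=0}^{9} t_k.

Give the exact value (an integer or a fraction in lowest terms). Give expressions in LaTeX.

Σ = 75/44

r(k) = (k + 1)**2/(k*(k + 4)) after simplifying.
Normal form (A,B,C) = (k + 1, k + 4, k).
Solve (k + 1)·f(k+1) − (k + 3)·f(k) = k.
d = 2 from the (1,1,1) case.
Match coefficients ⇒ f(k) = k*(k - 1)/4.
Get s_k = R·t_k = 5*k*(k - 1)/(2*(k + 1)*(k + 2)) with R(k) = B(k−1)f(k)/C(k) = (k - 1)*(k + 3)/4.
Verify: 10*k/(k**3 + 6*k**2 + 11*k + 6) matches t_k.
Sum = s_(10) − s_(0); s_(10) = 75/44, s_(0) = 0 ⇒ 75/44.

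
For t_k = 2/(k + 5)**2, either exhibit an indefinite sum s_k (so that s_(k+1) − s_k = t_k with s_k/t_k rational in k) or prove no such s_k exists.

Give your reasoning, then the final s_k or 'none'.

Compute t_(k+1)/t_k: get (k + 5)**2/(k + 6)**2.
A = k**2 + 10*k + 25, B = k**2 + 12*k + 36, C = 1.
Set up (k**2 + 10*k + 25)·f(k+1) − (k**2 + 10*k + 25)·f(k) − (1) = 0.
Bound: deg f ≤ 0.
f = c0 ⇒ A·f(k+1) − B(k−1)·f(k) − C = -1. The system {-1 = 0} is inconsistent; no antidifference.

none — t_k is not Gosper-summable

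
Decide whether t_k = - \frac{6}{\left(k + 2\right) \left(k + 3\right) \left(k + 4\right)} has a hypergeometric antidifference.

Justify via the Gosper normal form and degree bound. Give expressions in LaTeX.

Yes. s_k = \frac{k \left(- k - 5\right)}{2 \left(k + 2\right) \left(k + 3\right)}.

The ratio is (k + 2)/(k + 5).
Factor: A=k + 2; B=k + 5; C=1.
Need (k + 2)·f(k+1) − (k + 4)·f(k) = 1.
deg f ≤ 2 (via 1,1,0).
A polynomial solution: f(k) = k*(k + 5)/12.
Get s_k = R·t_k = k*(-k - 5)/(2*(k + 2)*(k + 3)) with R(k) = B(k−1)f(k)/C(k) = k*(k + 4)*(k + 5)/12.
Verify: -6/(k**3 + 9*k**2 + 26*k + 24) matches t_k.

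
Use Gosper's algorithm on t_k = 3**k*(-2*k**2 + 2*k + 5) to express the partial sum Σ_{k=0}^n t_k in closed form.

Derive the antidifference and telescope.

S(n) = -3*3**n*n**2 + 6*3**n*n + 3*3**n + 2

Step 1: r(k) = 3*(2*k**2 + 2*k - 5)/(2*k**2 - 2*k - 5).
A = 3, B = 1, C = k**2 - k - 5/2.
Need (3)·f(k+1) − (1)·f(k) = k**2 - k - 5/2.
From deg A=0, deg B=0, deg C=2: d=2.
Solve for f: f(k) = (k**2 - 4*k + 2)/2 (degree 2 ≤ 2).
Get s_k = R·t_k = 3**k*(-k**2 + 4*k - 2) with R(k) = B(k−1)f(k)/C(k) = (k**2 - 4*k + 2)/(2*k**2 - 2*k - 5).
Verify: 3**k*(-2*k**2 + 2*k + 5) matches t_k.
Σ_(k=0)^n t_k = s_(n+1) − s_(0) = (3**(n + 1)*(-n**2 + 2*n + 1)) − (-2), i.e. -3*3**n*n**2 + 6*3**n*n + 3*3**n + 2.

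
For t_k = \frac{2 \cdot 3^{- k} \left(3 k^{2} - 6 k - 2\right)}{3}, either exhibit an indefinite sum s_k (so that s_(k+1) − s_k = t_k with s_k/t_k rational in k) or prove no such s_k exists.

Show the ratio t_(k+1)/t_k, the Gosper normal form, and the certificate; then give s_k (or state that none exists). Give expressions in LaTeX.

s_k = 3^{- k} \left(- 3 k^{2} + 3 k + 2\right)

Step 1: r(k) = (3*k**2 - 5)/(3*(3*k**2 - 6*k - 2)).
Normal form (A,B,C) = (1/3, 1, k**2 - 2*k - 2/3).
Solve (1/3)·f(k+1) − (1)·f(k) = k**2 - 2*k - 2/3.
Bound: deg f ≤ 2.
Match coefficients ⇒ f(k) = -(3*k**2 - 3*k - 2)/2.
Certificate R = B(k−1)f/C = -3*(3*k**2 - 3*k - 2)/(2*(3*k**2 - 6*k - 2)) gives s_k = (-3*k**2 + 3*k + 2)/3**k.
Δs = 2*(3*k**2 - 6*k - 2)/(3*3**k), as required.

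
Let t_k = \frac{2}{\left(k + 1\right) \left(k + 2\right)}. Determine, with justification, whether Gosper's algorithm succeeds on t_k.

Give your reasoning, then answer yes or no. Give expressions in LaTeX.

Yes. s_k = \frac{2 k}{k + 1}.

Compute t_(k+1)/t_k: get (k + 1)/(k + 3).
Factor: A=k + 1; B=k + 3; C=1.
Set up (k + 1)·f(k+1) − (k + 2)·f(k) − (1) = 0.
Degrees (1,1,0) ⇒ d ≤ 1.
Solve for f: f(k) = k (degree 1 ≤ 1).
So s_k = (B(k−1)f/C)·t_k = (k*(k + 2))·t_k = 2*k/(k + 1).
Verify: 2/(k**2 + 3*k + 2) matches t_k.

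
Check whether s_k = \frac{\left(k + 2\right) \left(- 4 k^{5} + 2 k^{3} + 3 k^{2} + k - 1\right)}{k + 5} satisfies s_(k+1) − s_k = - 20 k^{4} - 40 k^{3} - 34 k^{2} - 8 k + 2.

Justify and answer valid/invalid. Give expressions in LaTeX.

Invalid: residual \frac{3 \left(16 k^{5} + 140 k^{4} + 236 k^{3} + 181 k^{2} + 39 k - 11\right)}{k^{2} + 11 k + 30} ≠ 0.

s_(k+1) = (k + 3)*(k - 4*(k + 1)**5 + 2*(k + 1)**3 + 3*(k + 1)**2)/(k + 6)
s_(k+1) − s_k = (-20*k**6 - 212*k**5 - 654*k**4 - 874*k**3 - 563*k**2 - 101*k + 27)/(k**2 + 11*k + 30)
(s_(k+1) − s_k) − t_k = 3*(16*k**5 + 140*k**4 + 236*k**3 + 181*k**2 + 39*k - 11)/(k**2 + 11*k + 30)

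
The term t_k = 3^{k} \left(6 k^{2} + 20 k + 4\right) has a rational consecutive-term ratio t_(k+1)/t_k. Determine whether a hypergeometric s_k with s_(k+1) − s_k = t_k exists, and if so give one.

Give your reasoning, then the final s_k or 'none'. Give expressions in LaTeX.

s_k = 3^{k} \left(3 k^{2} + k - 4\right)

The ratio is 3*(3*k**2 + 16*k + 15)/(3*k**2 + 10*k + 2).
A = 3, B = 1, C = k**2 + 10*k/3 + 2/3.
Set up (3)·f(k+1) − (1)·f(k) − (k**2 + 10*k/3 + 2/3) = 0.
From deg A=0, deg B=0, deg C=2: d=2.
Match coefficients ⇒ f(k) = (k - 1)*(3*k + 4)/6.
Then R = B(k−1)f/C = (k - 1)*(3*k + 4)/(2*(3*k**2 + 10*k + 2)), so s_k = R(k)·t_k = 3**k*(3*k**2 + k - 4).
s_(k+1) − s_k = 3**k*(6*k**2 + 20*k + 4) = t_k.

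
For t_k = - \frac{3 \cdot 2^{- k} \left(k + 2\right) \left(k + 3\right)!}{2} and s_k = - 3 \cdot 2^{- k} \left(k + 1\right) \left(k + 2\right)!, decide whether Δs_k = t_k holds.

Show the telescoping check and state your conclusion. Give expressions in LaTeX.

Invalid: residual 3 \cdot 2^{- k} \left(k + 1\right) \left(k + 2\right)! ≠ 0.

s_(k+1) = -3*(k + 2)*factorial(k + 3)/(2*2**k)
s_(k+1) − s_k = -3*(k**2 + 3*k + 4)*factorial(k + 2)/(2*2**k)
(s_(k+1) − s_k) − t_k = 3*(k + 1)*factorial(k + 2)/2**k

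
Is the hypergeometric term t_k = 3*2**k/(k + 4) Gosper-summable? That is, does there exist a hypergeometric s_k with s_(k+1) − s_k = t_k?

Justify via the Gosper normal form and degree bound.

No — negative degree bound, so no certificate f.

Compute t_(k+1)/t_k: get 2*(k + 4)/(k + 5).
Normal form (A,B,C) = (2*k + 8, k + 5, 1).
f must satisfy (2*k + 8)·f(k+1) − (k + 4)·f(k) = 1.
From deg A=1, deg B=1, deg C=0: d=-1.
deg f ≤ -1 is impossible — no certificate.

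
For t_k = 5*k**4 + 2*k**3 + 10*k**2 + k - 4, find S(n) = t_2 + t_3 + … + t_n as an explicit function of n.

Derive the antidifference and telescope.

S(n) = n**5 + 3*n**4 + 6*n**3 + 6*n**2 - 2*n - 14

r(k) = (5*k**4 + 22*k**3 + 46*k**2 + 47*k + 14)/(5*k**4 + 2*k**3 + 10*k**2 + k - 4) after simplifying.
Gosper form: A/B · C(k+1)/C(k) with A=1, B=1, C=k**4 + 2*k**3/5 + 2*k**2 + k/5 - 4/5.
Set up (1)·f(k+1) − (1)·f(k) − (k**4 + 2*k**3/5 + 2*k**2 + k/5 - 4/5) = 0.
From deg A=0, deg B=0, deg C=4: d=5.
Coefficient equations give f(k) = k*(k**4 - 2*k**3 + 4*k**2 - 4*k - 3)/5.
Then R = B(k−1)f/C = k*(k**4 - 2*k**3 + 4*k**2 - 4*k - 3)/(5*k**4 + 2*k**3 + 10*k**2 + k - 4), so s_k = R(k)·t_k = k*(k**4 - 2*k**3 + 4*k**2 - 4*k - 3).
Verify: 5*k**4 + 2*k**3 + 10*k**2 + k - 4 matches t_k.
Evaluate: s_(n+1) = n**5 + 3*n**4 + 6*n**3 + 6*n**2 - 2*n - 4; subtract s_(2) = 10 ⇒ S(n) = n**5 + 3*n**4 + 6*n**3 + 6*n**2 - 2*n - 14.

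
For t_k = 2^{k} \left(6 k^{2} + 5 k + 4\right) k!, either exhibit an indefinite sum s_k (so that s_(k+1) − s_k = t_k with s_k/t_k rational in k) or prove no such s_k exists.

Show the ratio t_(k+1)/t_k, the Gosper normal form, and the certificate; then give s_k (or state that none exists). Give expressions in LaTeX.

s_k = 2^{k} \left(3 k - 2\right) k!

r(k) = 2*(6*k**3 + 23*k**2 + 32*k + 15)/(6*k**2 + 5*k + 4) after simplifying.
Normal form (A,B,C) = (2*k + 2, 1, k**2 + 5*k/6 + 2/3).
Need (2*k + 2)·f(k+1) − (1)·f(k) = k**2 + 5*k/6 + 2/3.
Bound: deg f ≤ 1.
Match coefficients ⇒ f(k) = (3*k - 2)/6.
So s_k = (B(k−1)f/C)·t_k = ((3*k - 2)/(6*k**2 + 5*k + 4))·t_k = 2**k*(3*k - 2)*factorial(k).
s_(k+1) − s_k = 2**k*(6*k**2 + 5*k + 4)*factorial(k) = t_k.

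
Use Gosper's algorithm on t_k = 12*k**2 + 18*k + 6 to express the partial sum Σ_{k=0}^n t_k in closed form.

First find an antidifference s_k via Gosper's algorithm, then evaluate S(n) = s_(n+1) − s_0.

S(n) = 4*n**3 + 15*n**2 + 17*n + 6

r(k) = (2*k**2 + 7*k + 6)/(2*k**2 + 3*k + 1) after simplifying.
Gosper form: A/B · C(k+1)/C(k) with A=1, B=1, C=k**2 + 3*k/2 + 1/2.
Solve (1)·f(k+1) − (1)·f(k) = k**2 + 3*k/2 + 1/2.
From deg A=0, deg B=0, deg C=2: d=3.
Solving with deg f ≤ 3: f(k) = k*(k + 1)*(4*k - 1)/12.
R(k) = B(k−1)·f(k)/C(k) = k*(4*k - 1)/(6*(2*k + 1)); s_k = R·t_k = k*(4*k**2 + 3*k - 1).
Verify: 12*k**2 + 18*k + 6 matches t_k.
s_(n+1) = 4*n**3 + 15*n**2 + 17*n + 6 and s_(0) = 0, so S(n) = 4*n**3 + 15*n**2 + 17*n + 6.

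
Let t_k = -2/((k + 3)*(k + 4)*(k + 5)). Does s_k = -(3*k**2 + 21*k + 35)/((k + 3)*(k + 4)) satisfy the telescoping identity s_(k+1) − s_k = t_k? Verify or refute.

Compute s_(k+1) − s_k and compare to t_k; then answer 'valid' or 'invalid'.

s_(k+1) = (-21*k - 3*(k + 1)**2 - 56)/((k + 4)*(k + 5))
s_(k+1) − s_k = -2/(k**3 + 12*k**2 + 47*k + 60)
(s_(k+1) − s_k) − t_k = 0

valid; difference matches t_k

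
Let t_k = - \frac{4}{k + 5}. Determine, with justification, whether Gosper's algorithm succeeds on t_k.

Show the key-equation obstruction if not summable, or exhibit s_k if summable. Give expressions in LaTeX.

Step 1: r(k) = (k + 5)/(k + 6).
So A=k + 5 and B=k + 6, with C=1.
Need (k + 5)·f(k+1) − (k + 5)·f(k) = 1.
Bound: deg f ≤ 0.
f = c0 ⇒ A·f(k+1) − B(k−1)·f(k) − C = -1. The system {-1 = 0} is inconsistent; no antidifference.

No — the linear system for f has no solution.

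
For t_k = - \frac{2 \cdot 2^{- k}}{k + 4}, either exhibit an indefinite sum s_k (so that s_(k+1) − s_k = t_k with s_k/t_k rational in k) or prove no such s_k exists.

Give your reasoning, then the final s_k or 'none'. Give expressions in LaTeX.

Compute t_(k+1)/t_k: get (k + 4)/(2*(k + 5)).
Factor: A=k/2 + 2; B=k + 5; C=1.
Key eq: (k/2 + 2)·f(k+1) = (k + 4)·f(k) + (1).
d = -1 from the (1,1,0) case.
Bound -1 < 0, so the key equation has no polynomial solution.

not Gosper-summable; s_k does not exist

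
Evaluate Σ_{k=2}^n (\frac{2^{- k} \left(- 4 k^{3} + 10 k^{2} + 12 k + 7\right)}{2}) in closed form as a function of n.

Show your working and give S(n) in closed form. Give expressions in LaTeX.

The ratio is (4*k**3 + 2*k**2 - 20*k - 25)/(2*(4*k**3 - 10*k**2 - 12*k - 7)).
So A=1/2 and B=1, with C=k**3 - 5*k**2/2 - 3*k - 7/4.
Key eq: (1/2)·f(k+1) = (1)·f(k) + (k**3 - 5*k**2/2 - 3*k - 7/4).
Degrees (0,0,3) ⇒ d ≤ 3.
Solve for f: f(k) = -(4*k**3 + 2*k**2 + 4*k + 3)/2 (degree 3 ≤ 3).
So s_k = (B(k−1)f/C)·t_k = (-2*(4*k**3 + 2*k**2 + 4*k + 3)/((2*k - 7)*(2*k**2 + 2*k + 1)))·t_k = (4*k**3 + 2*k**2 + 4*k + 3)/2**k.
s_(k+1) − s_k = (-4*k**3 + 10*k**2 + 12*k + 7)/(2*2**k) = t_k.
Evaluate: s_(n+1) = 2**(-n - 1)*(4*n**3 + 14*n**2 + 20*n + 13); subtract s_(2) = 51/4 ⇒ S(n) = 2**(-n - 2)*(-51*2**n + 8*n**3 + 28*n**2 + 40*n + 26).

S(n) = 2^{- n - 2} \left(- 51 \cdot 2^{n} + 8 n^{3} + 28 n^{2} + 40 n + 26\right)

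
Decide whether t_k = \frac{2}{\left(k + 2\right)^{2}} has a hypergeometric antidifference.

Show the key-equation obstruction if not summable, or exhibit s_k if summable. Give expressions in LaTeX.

t_(k+1)/t_k = (k + 2)**2/(k + 3)**2.
Take A(k)=k**2 + 4*k + 4, B(k)=k**2 + 6*k + 9, C(k)=1.
Set up (k**2 + 4*k + 4)·f(k+1) − (k**2 + 4*k + 4)·f(k) − (1) = 0.
Bound: deg f ≤ 0.
f = c0 ⇒ A·f(k+1) − B(k−1)·f(k) − C = -1. The system {-1 = 0} is inconsistent; no antidifference.

No — the linear system for f has no solution.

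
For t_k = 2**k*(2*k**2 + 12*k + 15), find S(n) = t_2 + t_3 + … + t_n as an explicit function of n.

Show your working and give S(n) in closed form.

S(n) = 4*2**n*n**2 + 16*2**n*n + 18*2**n - 76

r(k) = 2*(2*k**2 + 16*k + 29)/(2*k**2 + 12*k + 15) after simplifying.
Normal form (A,B,C) = (2, 1, k**2 + 6*k + 15/2).
Set up (2)·f(k+1) − (1)·f(k) − (k**2 + 6*k + 15/2) = 0.
Bound: deg f ≤ 2.
Match coefficients ⇒ f(k) = (2*k**2 + 4*k + 3)/2.
Get s_k = R·t_k = 2**k*(2*k**2 + 4*k + 3) with R(k) = B(k−1)f(k)/C(k) = (2*k**2 + 4*k + 3)/(2*k**2 + 12*k + 15).
Check: Δs_k = 2**k*(2*k**2 + 12*k + 15). ✓
Telescope: S(n) = s_(n+1) − s_(2) = 2**(n + 1)*(2*n**2 + 8*n + 9) − (76) = 4*2**n*n**2 + 16*2**n*n + 18*2**n - 76.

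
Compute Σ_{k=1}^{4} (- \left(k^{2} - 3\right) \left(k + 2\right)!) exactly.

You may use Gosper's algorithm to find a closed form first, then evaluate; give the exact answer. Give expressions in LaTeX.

Σ = -10092

Ratio r(k) = (k + 3)*((k + 1)**2 - 3)/(k**2 - 3).
So A=k + 3 and B=1, with C=k**2 - 3.
Set up (k + 3)·f(k+1) − (1)·f(k) − (k**2 - 3) = 0.
Bound: deg f ≤ 1.
Solve for f: f(k) = k - 3 (degree 1 ≤ 1).
R(k) = B(k−1)·f(k)/C(k) = (k - 3)/(k**2 - 3); s_k = R·t_k = -(k - 3)*factorial(k + 2).
Check: Δs_k = -(k**2 - 3)*factorial(k + 2). ✓
Telescoping: Σ = s_(5) − s_(1) = -10080 − (12) = -10092.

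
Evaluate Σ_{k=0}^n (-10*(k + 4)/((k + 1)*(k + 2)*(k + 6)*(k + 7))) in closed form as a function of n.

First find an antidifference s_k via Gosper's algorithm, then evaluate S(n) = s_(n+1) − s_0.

r(k) = (k + 1)*(k + 5)*(k + 6)/((k + 3)*(k + 4)*(k + 8)) after simplifying.
So A=k + 1 and B=k + 8, with C=k**4 + 16*k**3 + 95*k**2 + 248*k + 240.
Set up (k + 1)·f(k+1) − (k + 7)·f(k) − (k**4 + 16*k**3 + 95*k**2 + 248*k + 240) = 0.
d = 6 from the (1,1,4) case.
Match coefficients ⇒ f(k) = k*(k + 2)*(k + 3)*(k + 4)*(k + 5)*(k + 7)/12.
Then R = B(k−1)f/C = k*(k + 2)*(k + 7)**2/(12*(k + 4)), so s_k = R(k)·t_k = 5*k*(-k - 7)/(6*(k**2 + 7*k + 6)).
s_(k+1) − s_k = 10*(-k - 4)/(k**4 + 16*k**3 + 83*k**2 + 152*k + 84) = t_k.
Telescope: S(n) = s_(n+1) − s_(0) = 5*(-n**2 - 9*n - 8)/(6*(n**2 + 9*n + 14)) − (0) = 5*(-n**2 - 9*n - 8)/(6*(n**2 + 9*n + 14)).

S(n) = 5*(-n**2 - 9*n - 8)/(6*(n**2 + 9*n + 14))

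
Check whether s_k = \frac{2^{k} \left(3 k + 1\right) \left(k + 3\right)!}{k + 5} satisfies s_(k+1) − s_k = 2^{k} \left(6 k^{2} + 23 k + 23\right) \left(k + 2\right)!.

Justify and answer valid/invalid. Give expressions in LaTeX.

s_(k+1) = 2**(k + 1)*(3*k + 4)*factorial(k + 4)/(k + 6)
s_(k+1) − s_k = 2**k*(6*k**3 + 59*k**2 + 173*k + 154)*factorial(k + 3)/((k + 5)*(k + 6))
(s_(k+1) − s_k) − t_k = -2**(k + 1)*(6*k**3 + 53*k**2 + 135*k + 114)*factorial(k + 2)/((k + 5)*(k + 6))

Invalid: residual - \frac{2^{k + 1} \left(6 k^{3} + 53 k^{2} + 135 k + 114\right) \left(k + 2\right)!}{\left(k + 5\right) \left(k + 6\right)} ≠ 0.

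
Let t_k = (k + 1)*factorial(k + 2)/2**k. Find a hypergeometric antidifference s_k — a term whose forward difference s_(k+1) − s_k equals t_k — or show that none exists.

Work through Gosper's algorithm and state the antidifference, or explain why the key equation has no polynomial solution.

Compute t_(k+1)/t_k: get (k + 2)*(k + 3)/(2*(k + 1)).
So A=k/2 + 3/2 and B=1, with C=k + 1.
Need (k/2 + 3/2)·f(k+1) − (1)·f(k) = k + 1.
d = 0 from the (1,0,1) case.
Solving with deg f ≤ 0: f(k) = 2.
Certificate R = B(k−1)f/C = 2/(k + 1) gives s_k = 2**(1 - k)*factorial(k + 2).
Δs = (k + 1)*factorial(k + 2)/2**k, as required.

s_k = 2**(1 - k)*factorial(k + 2)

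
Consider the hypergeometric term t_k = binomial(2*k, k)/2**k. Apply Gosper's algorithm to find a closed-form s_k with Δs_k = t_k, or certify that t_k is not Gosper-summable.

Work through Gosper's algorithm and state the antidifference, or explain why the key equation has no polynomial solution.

Ratio r(k) = (2*k + 1)/(k + 1).
Normal form (A,B,C) = (2*k + 1, k + 1, 1).
Need (2*k + 1)·f(k+1) − (k)·f(k) = 1.
Bound: deg f ≤ -1.
deg f ≤ -1 is impossible — no certificate.

none (Gosper's algorithm certifies no s_k)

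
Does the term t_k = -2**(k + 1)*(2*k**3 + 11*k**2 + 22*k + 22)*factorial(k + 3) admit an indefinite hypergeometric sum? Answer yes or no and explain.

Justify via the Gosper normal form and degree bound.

Yes. s_k = -2**(k + 1)*(k**2 + 2)*factorial(k + 3).

t_(k+1)/t_k = 2*(2*k**4 + 25*k**3 + 118*k**2 + 257*k + 228)/(2*k**3 + 11*k**2 + 22*k + 22).
Normal form (A,B,C) = (2*k + 8, 1, k**3 + 11*k**2/2 + 11*k + 11).
Set up (2*k + 8)·f(k+1) − (1)·f(k) − (k**3 + 11*k**2/2 + 11*k + 11) = 0.
Degrees (1,0,3) ⇒ d ≤ 2.
Solving with deg f ≤ 2: f(k) = (k**2 + 2)/2.
R(k) = B(k−1)·f(k)/C(k) = (k**2 + 2)/(2*k**3 + 11*k**2 + 22*k + 22); s_k = R·t_k = -2**(k + 1)*(k**2 + 2)*factorial(k + 3).
s_(k+1) − s_k = -2**(k + 1)*(2*k**3 + 11*k**2 + 22*k + 22)*factorial(k + 3) = t_k.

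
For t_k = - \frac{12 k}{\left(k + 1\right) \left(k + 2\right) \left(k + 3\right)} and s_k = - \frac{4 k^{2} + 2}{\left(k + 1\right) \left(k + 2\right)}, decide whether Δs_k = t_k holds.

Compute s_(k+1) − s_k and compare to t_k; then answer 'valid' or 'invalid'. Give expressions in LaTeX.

valid; difference matches t_k

s_(k+1) = 2*(-2*(k + 1)**2 - 1)/((k + 2)*(k + 3))
s_(k+1) − s_k = -12*k/(k**3 + 6*k**2 + 11*k + 6)
(s_(k+1) − s_k) − t_k = 0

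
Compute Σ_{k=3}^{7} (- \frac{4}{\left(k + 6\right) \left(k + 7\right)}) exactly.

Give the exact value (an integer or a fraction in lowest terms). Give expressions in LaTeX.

Σ = -10/63

r(k) = (k + 6)/(k + 8) after simplifying.
So A=k + 6 and B=k + 8, with C=1.
Solve (k + 6)·f(k+1) − (k + 7)·f(k) = 1.
d = 1 from the (1,1,0) case.
Match coefficients ⇒ f(k) = k/6.
R(k) = B(k−1)·f(k)/C(k) = k*(k + 7)/6; s_k = R·t_k = -2*k/(3*k + 18).
Δs = -4/(k**2 + 13*k + 42), as required.
Evaluate s at k=8 and k=3: -8/21 and -2/9; difference -10/63.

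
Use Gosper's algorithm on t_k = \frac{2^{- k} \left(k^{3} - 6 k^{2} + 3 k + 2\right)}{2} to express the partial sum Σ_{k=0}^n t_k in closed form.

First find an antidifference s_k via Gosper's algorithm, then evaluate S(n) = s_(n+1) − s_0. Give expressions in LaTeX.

S(n) = 2^{- n - 1} \left(- n^{3} + 3 n + 2\right)

t_(k+1)/t_k = k*(k**2 - 3*k - 6)/(2*(k**3 - 6*k**2 + 3*k + 2)).
Gosper form: A/B · C(k+1)/C(k) with A=1/2, B=1, C=k**3 - 6*k**2 + 3*k + 2.
Set up (1/2)·f(k+1) − (1)·f(k) − (k**3 - 6*k**2 + 3*k + 2) = 0.
d = 3 from the (0,0,3) case.
Solving with deg f ≤ 3: f(k) = -2*k**2*(k - 3).
So s_k = (B(k−1)f/C)·t_k = (-2*k**2*(k - 3)/((k - 1)*(k**2 - 5*k - 2)))·t_k = k**2*(3 - k)/2**k.
Δs = (k**3 - 6*k**2 + 3*k + 2)/(2*2**k), as required.
Σ_(k=0)^n t_k = s_(n+1) − s_(0) = (2**(-n - 1)*(-n**3 + 3*n + 2)) − (0), i.e. 2**(-n - 1)*(-n**3 + 3*n + 2).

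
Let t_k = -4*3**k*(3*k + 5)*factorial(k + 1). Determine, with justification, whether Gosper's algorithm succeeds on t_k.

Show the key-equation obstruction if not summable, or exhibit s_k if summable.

Yes. s_k = -4*3**k*factorial(k + 1).

The ratio is 3*(k + 2)*(3*k + 8)/(3*k + 5).
Gosper form: A/B · C(k+1)/C(k) with A=3*k + 6, B=1, C=k + 5/3.
f must satisfy (3*k + 6)·f(k+1) − (1)·f(k) = k + 5/3.
d = 0 from the (1,0,1) case.
Solve for f: f(k) = 1/3 (degree 0 ≤ 0).
So s_k = (B(k−1)f/C)·t_k = (1/(3*k + 5))·t_k = -4*3**k*factorial(k + 1).
Δs = -4*3**k*(3*k + 5)*factorial(k + 1), as required.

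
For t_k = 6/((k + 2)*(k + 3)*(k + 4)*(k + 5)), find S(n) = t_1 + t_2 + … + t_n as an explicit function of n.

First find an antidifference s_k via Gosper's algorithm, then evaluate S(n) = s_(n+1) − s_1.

r(k) = (k + 2)/(k + 6) after simplifying.
Gosper form: A/B · C(k+1)/C(k) with A=k + 2, B=k + 6, C=1.
Need (k + 2)·f(k+1) − (k + 5)·f(k) = 1.
From deg A=1, deg B=1, deg C=0: d=3.
Coefficient equations give f(k) = k*(k**2 + 9*k + 26)/72.
Certificate R = B(k−1)f/C = k*(k + 5)*(k**2 + 9*k + 26)/72 gives s_k = k*(k**2 + 9*k + 26)/(12*(k + 2)*(k + 3)*(k + 4)).
s_(k+1) − s_k = 6/(k**4 + 14*k**3 + 71*k**2 + 154*k + 120) = t_k.
Σ_(k=1)^n t_k = s_(n+1) − s_(1) = ((n**3 + 12*n**2 + 47*n + 36)/(12*(n**3 + 12*n**2 + 47*n + 60))) − (1/20), i.e. n*(n**2 + 12*n + 47)/(30*(n**3 + 12*n**2 + 47*n + 60)).

S(n) = n*(n**2 + 12*n + 47)/(30*(n**3 + 12*n**2 + 47*n + 60))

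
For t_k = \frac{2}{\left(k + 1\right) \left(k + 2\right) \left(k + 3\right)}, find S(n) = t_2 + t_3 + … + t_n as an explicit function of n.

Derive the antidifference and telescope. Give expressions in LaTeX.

S(n) = \frac{n^{2} + 5 n - 6}{12 \left(n^{2} + 5 n + 6\right)}

The ratio is (k + 1)/(k + 4).
Take A(k)=k + 1, B(k)=k + 4, C(k)=1.
Key eq: (k + 1)·f(k+1) = (k + 3)·f(k) + (1).
Bound: deg f ≤ 2.
Solve for f: f(k) = k*(k + 3)/4 (degree 2 ≤ 2).
Then R = B(k−1)f/C = k*(k + 3)**2/4, so s_k = R(k)·t_k = k*(k + 3)/(2*(k + 1)*(k + 2)).
Δs = 2/(k**3 + 6*k**2 + 11*k + 6), as required.
Telescope: S(n) = s_(n+1) − s_(2) = (n**2 + 5*n + 4)/(2*(n**2 + 5*n + 6)) − (5/12) = (n**2 + 5*n - 6)/(12*(n**2 + 5*n + 6)).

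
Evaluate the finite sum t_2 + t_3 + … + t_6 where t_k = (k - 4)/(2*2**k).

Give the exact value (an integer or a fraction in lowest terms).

Σ = -9/32

t_(k+1)/t_k = (k - 3)/(2*(k - 4)).
Factor: A=1/2; B=1; C=k - 4.
Set up (1/2)·f(k+1) − (1)·f(k) − (k - 4) = 0.
Bound: deg f ≤ 1.
Match coefficients ⇒ f(k) = -2*(k - 3).
R(k) = B(k−1)·f(k)/C(k) = -2*(k - 3)/(k - 4); s_k = R·t_k = (3 - k)/2**k.
Check: Δs_k = (k - 4)/(2*2**k). ✓
Evaluate s at k=7 and k=2: -1/32 and 1/4; difference -9/32.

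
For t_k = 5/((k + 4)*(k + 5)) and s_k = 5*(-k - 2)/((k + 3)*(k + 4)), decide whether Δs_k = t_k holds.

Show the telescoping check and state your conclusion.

Invalid: residual -10/(k**3 + 12*k**2 + 47*k + 60) ≠ 0.

s_(k+1) = 5*(-k - 3)/((k + 4)*(k + 5))
s_(k+1) − s_k = 5*(k + 1)/(k**3 + 12*k**2 + 47*k + 60)
(s_(k+1) − s_k) − t_k = -10/(k**3 + 12*k**2 + 47*k + 60)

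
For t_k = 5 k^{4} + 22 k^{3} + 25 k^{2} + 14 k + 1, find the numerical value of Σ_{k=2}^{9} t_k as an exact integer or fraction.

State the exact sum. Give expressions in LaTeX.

Σ = 128912

Step 1: r(k) = (5*k**4 + 42*k**3 + 121*k**2 + 150*k + 67)/(5*k**4 + 22*k**3 + 25*k**2 + 14*k + 1).
Take A(k)=1, B(k)=1, C(k)=k**4 + 22*k**3/5 + 5*k**2 + 14*k/5 + 1/5.
Need (1)·f(k+1) − (1)·f(k) = k**4 + 22*k**3/5 + 5*k**2 + 14*k/5 + 1/5.
d = 5 from the (0,0,4) case.
Match coefficients ⇒ f(k) = k*(k**4 + 3*k**3 - k**2 - 2)/5.
R(k) = B(k−1)·f(k)/C(k) = k*(k**4 + 3*k**3 - k**2 - 2)/(5*k**4 + 22*k**3 + 25*k**2 + 14*k + 1); s_k = R·t_k = k*(k**4 + 3*k**3 - k**2 - 2).
s_(k+1) − s_k = 5*k**4 + 22*k**3 + 25*k**2 + 14*k + 1 = t_k.
Σ_(k=2)^(9) t_k = s_(10) − s_(2) = 128980 − (68) = 128912.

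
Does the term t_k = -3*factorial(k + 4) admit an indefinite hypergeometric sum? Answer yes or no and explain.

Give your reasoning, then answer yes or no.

No — negative degree bound, so no certificate f.

t_(k+1)/t_k = k + 5.
Factor: A=k + 5; B=1; C=1.
Key eq: (k + 5)·f(k+1) = (1)·f(k) + (1).
Degrees (1,0,0) ⇒ d ≤ -1.
Bound -1 < 0, so the key equation has no polynomial solution.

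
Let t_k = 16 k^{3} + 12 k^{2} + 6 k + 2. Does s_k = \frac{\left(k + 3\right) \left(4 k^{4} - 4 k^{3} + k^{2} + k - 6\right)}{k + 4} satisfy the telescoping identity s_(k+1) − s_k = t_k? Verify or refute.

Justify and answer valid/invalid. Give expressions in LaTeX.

Invalid: residual \frac{- 12 k^{4} - 80 k^{3} - 53 k^{2} - 25 k - 14}{k^{2} + 9 k + 20} ≠ 0.

s_(k+1) = (k + 4)*(k + 4*(k + 1)**4 - 4*(k + 1)**3 + (k + 1)**2 - 5)/(k + 5)
s_(k+1) − s_k = (16*k**5 + 144*k**4 + 354*k**3 + 243*k**2 + 113*k + 26)/(k**2 + 9*k + 20)
(s_(k+1) − s_k) − t_k = (-12*k**4 - 80*k**3 - 53*k**2 - 25*k - 14)/(k**2 + 9*k + 20)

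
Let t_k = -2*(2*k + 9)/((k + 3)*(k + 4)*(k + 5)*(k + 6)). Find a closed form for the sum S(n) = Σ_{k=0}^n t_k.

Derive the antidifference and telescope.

The ratio is (k + 3)*(2*k + 11)/((k + 7)*(2*k + 9)).
So A=k + 3 and B=k + 7, with C=k + 9/2.
Set up (k + 3)·f(k+1) − (k + 6)·f(k) − (k + 9/2) = 0.
From deg A=1, deg B=1, deg C=1: d=3.
Solving with deg f ≤ 3: f(k) = k*(k + 4)*(k + 8)/30.
Then R = B(k−1)f/C = k*(k + 4)*(k + 6)*(k + 8)/(15*(2*k + 9)), so s_k = R(k)·t_k = 2*k*(-k - 8)/(15*(k**2 + 8*k + 15)).
Δs = 2*(-2*k - 9)/(k**4 + 18*k**3 + 119*k**2 + 342*k + 360), as required.
Evaluate: s_(n+1) = 2*(-n**2 - 10*n - 9)/(15*(n**2 + 10*n + 24)); subtract s_(0) = 0 ⇒ S(n) = 2*(-n**2 - 10*n - 9)/(15*(n**2 + 10*n + 24)).

S(n) = 2*(-n**2 - 10*n - 9)/(15*(n**2 + 10*n + 24))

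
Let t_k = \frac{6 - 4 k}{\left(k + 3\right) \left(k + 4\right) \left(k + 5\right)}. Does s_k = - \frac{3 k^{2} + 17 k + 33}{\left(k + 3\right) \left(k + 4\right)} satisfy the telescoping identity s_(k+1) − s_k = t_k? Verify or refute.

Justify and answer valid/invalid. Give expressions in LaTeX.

s_(k+1) = (-17*k - 3*(k + 1)**2 - 50)/((k + 4)*(k + 5))
s_(k+1) − s_k = 2*(3 - 2*k)/(k**3 + 12*k**2 + 47*k + 60)
(s_(k+1) − s_k) − t_k = 0

Valid — Δs_k = t_k.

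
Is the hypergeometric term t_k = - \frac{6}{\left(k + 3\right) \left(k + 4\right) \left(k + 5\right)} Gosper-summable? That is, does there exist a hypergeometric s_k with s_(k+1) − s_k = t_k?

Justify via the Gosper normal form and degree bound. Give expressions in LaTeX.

Yes. s_k = \frac{k \left(- k - 7\right)}{4 \left(k + 3\right) \left(k + 4\right)}.

The ratio is (k + 3)/(k + 6).
So A=k + 3 and B=k + 6, with C=1.
f must satisfy (k + 3)·f(k+1) − (k + 5)·f(k) = 1.
d = 2 from the (1,1,0) case.
Solve for f: f(k) = k*(k + 7)/24 (degree 2 ≤ 2).
Get s_k = R·t_k = k*(-k - 7)/(4*(k + 3)*(k + 4)) with R(k) = B(k−1)f(k)/C(k) = k*(k + 5)*(k + 7)/24.
Δs = -6/(k**3 + 12*k**2 + 47*k + 60), as required.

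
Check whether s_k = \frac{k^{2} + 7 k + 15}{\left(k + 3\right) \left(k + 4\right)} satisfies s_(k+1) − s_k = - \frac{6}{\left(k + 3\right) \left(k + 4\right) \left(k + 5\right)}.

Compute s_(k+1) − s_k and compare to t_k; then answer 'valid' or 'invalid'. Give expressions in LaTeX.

s_(k+1) = (7*k + (k + 1)**2 + 22)/((k + 4)*(k + 5))
s_(k+1) − s_k = -6/(k**3 + 12*k**2 + 47*k + 60)
(s_(k+1) − s_k) − t_k = 0

valid; difference matches t_k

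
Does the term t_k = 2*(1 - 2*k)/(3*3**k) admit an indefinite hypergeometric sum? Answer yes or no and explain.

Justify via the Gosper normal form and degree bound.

The ratio is (2*k + 1)/(3*(2*k - 1)).
Gosper form: A/B · C(k+1)/C(k) with A=1/3, B=1, C=k - 1/2.
Need (1/3)·f(k+1) − (1)·f(k) = k - 1/2.
Bound: deg f ≤ 1.
Solve for f: f(k) = -3*k/2 (degree 1 ≤ 1).
So s_k = (B(k−1)f/C)·t_k = (-3*k/(2*k - 1))·t_k = 2*k/3**k.
s_(k+1) − s_k = 2*(1 - 2*k)/(3*3**k) = t_k.

Yes. s_k = 2*k/3**k.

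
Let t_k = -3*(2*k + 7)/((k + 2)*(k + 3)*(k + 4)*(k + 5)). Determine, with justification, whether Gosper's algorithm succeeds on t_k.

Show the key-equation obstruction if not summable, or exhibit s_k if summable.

Yes. s_k = 3*k*(-k - 6)/(8*(k**2 + 6*k + 8)).

Ratio r(k) = (k + 2)*(2*k + 9)/((k + 6)*(2*k + 7)).
So A=k + 2 and B=k + 6, with C=k + 7/2.
Need (k + 2)·f(k+1) − (k + 5)·f(k) = k + 7/2.
Degrees (1,1,1) ⇒ d ≤ 3.
Solve for f: f(k) = k*(k + 3)*(k + 6)/16 (degree 3 ≤ 3).
So s_k = (B(k−1)f/C)·t_k = (k*(k + 3)*(k + 5)*(k + 6)/(8*(2*k + 7)))·t_k = 3*k*(-k - 6)/(8*(k**2 + 6*k + 8)).
s_(k+1) − s_k = 3*(-2*k - 7)/(k**4 + 14*k**3 + 71*k**2 + 154*k + 120) = t_k.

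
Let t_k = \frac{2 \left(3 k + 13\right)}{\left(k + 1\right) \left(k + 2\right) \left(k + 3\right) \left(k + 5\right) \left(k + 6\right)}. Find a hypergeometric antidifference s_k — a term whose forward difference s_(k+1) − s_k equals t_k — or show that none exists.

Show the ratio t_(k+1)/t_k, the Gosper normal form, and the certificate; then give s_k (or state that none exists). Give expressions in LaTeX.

s_k = \frac{k \left(k^{2} + 8 k + 17\right)}{5 \left(k^{3} + 8 k^{2} + 17 k + 10\right)}

t_(k+1)/t_k = (k + 1)*(k + 5)*(3*k + 16)/((k + 4)*(k + 7)*(3*k + 13)).
A = k + 1, B = k + 7, C = k**2 + 25*k/3 + 52/3.
f must satisfy (k + 1)·f(k+1) − (k + 6)·f(k) = k**2 + 25*k/3 + 52/3.
Bound: deg f ≤ 5.
Match coefficients ⇒ f(k) = k*(k + 3)*(k + 4)*(k**2 + 8*k + 17)/30.
So s_k = (B(k−1)f/C)·t_k = (k*(k + 3)*(k + 6)*(k**2 + 8*k + 17)/(10*(3*k + 13)))·t_k = k*(k**2 + 8*k + 17)/(5*(k**3 + 8*k**2 + 17*k + 10)).
Verify: 2*(3*k + 13)/(k**5 + 17*k**4 + 107*k**3 + 307*k**2 + 396*k + 180) matches t_k.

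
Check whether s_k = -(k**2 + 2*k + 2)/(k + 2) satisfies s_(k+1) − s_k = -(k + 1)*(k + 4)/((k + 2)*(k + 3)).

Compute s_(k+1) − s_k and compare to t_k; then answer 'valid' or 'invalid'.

valid; difference matches t_k

s_(k+1) = (-k**2 - 4*k - 5)/(k + 3)
s_(k+1) − s_k = (-k**2 - 5*k - 4)/(k**2 + 5*k + 6)
(s_(k+1) − s_k) − t_k = 0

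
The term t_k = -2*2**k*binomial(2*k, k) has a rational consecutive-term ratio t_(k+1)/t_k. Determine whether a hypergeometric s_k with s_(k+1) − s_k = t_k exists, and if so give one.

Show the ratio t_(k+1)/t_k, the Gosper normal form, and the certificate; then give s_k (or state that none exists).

r(k) = 4*(2*k + 1)/(k + 1) after simplifying.
So A=8*k + 4 and B=k + 1, with C=1.
Need (8*k + 4)·f(k+1) − (k)·f(k) = 1.
Bound: deg f ≤ -1.
deg f ≤ -1 is impossible — no certificate.

no hypergeometric antidifference exists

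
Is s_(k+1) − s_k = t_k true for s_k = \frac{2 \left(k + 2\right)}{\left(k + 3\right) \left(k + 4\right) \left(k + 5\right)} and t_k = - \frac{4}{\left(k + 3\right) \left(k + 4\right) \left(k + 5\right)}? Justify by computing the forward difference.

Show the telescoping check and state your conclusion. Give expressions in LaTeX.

Invalid: residual \frac{18}{k^{4} + 18 k^{3} + 119 k^{2} + 342 k + 360} ≠ 0.

s_(k+1) = 2*(k + 3)/((k + 4)*(k + 5)*(k + 6))
s_(k+1) − s_k = 2*(-2*k - 3)/(k**4 + 18*k**3 + 119*k**2 + 342*k + 360)
(s_(k+1) − s_k) − t_k = 18/(k**4 + 18*k**3 + 119*k**2 + 342*k + 360)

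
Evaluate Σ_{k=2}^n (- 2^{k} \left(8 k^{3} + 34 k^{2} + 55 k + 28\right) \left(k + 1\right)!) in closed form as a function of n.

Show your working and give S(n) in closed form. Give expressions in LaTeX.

The ratio is 2*(8*k**4 + 74*k**3 + 263*k**2 + 419*k + 250)/(8*k**3 + 34*k**2 + 55*k + 28).
Factor: A=2*k + 4; B=1; C=k**3 + 17*k**2/4 + 55*k/8 + 7/2.
Key eq: (2*k + 4)·f(k+1) = (1)·f(k) + (k**3 + 17*k**2/4 + 55*k/8 + 7/2).
deg f ≤ 2 (via 1,0,3).
Coefficient equations give f(k) = k*(4*k + 3)/8.
So s_k = (B(k−1)f/C)·t_k = (k*(4*k + 3)/(8*k**3 + 34*k**2 + 55*k + 28))·t_k = -2**k*k*(4*k + 3)*factorial(k + 1).
s_(k+1) − s_k = -2**k*(8*k**3 + 34*k**2 + 55*k + 28)*factorial(k + 1) = t_k.
Telescope: S(n) = s_(n+1) − s_(2) = -2**(n + 1)*(n + 1)*(4*n + 7)*factorial(n + 2) − (-528) = -8*2**n*n**4*factorial(n) - 46*2**n*n**3*factorial(n) - 96*2**n*n**2*factorial(n) - 86*2**n*n*factorial(n) - 28*2**n*factorial(n) + 528.

S(n) = - 8 \cdot 2^{n} n^{4} n! - 46 \cdot 2^{n} n^{3} n! - 96 \cdot 2^{n} n^{2} n! - 86 \cdot 2^{n} n n! - 28 \cdot 2^{n} n! + 528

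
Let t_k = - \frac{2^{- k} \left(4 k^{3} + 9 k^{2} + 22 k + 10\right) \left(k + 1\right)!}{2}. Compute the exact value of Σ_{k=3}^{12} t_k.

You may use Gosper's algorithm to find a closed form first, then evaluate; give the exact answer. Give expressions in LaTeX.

The ratio is (4*k**4 + 29*k**3 + 94*k**2 + 149*k + 90)/(2*(4*k**3 + 9*k**2 + 22*k + 10)).
Factor: A=k/2 + 1; B=1; C=k**3 + 9*k**2/4 + 11*k/2 + 5/2.
Set up (k/2 + 1)·f(k+1) − (1)·f(k) − (k**3 + 9*k**2/4 + 11*k/2 + 5/2) = 0.
Bound: deg f ≤ 2.
A polynomial solution: f(k) = (4*k**2 + k + 1)/2.
So s_k = (B(k−1)f/C)·t_k = (2*(4*k**2 + k + 1)/(4*k**3 + 9*k**2 + 22*k + 10))·t_k = -(4*k**2 + k + 1)*factorial(k + 1)/2**k.
Verify: -(4*k**3 + 9*k**2 + 22*k + 10)*factorial(k + 1)/(2*2**k) matches t_k.
Sum = s_(13) − s_(3); s_(13) = -14685796125/2, s_(3) = -120 ⇒ -14685795885/2.

Σ = -14685795885/2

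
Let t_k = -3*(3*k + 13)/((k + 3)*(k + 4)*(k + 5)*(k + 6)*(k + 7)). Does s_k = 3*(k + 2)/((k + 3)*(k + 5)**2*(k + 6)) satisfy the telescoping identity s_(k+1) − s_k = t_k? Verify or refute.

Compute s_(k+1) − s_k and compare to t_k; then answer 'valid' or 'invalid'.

Invalid: residual 9*(4*k**2 + 39*k + 93)/(k**7 + 36*k**6 + 550*k**5 + 4620*k**4 + 23029*k**3 + 68064*k**2 + 110340*k + 75600) ≠ 0.

s_(k+1) = 3*(k + 3)/((k + 4)*(k + 6)**2*(k + 7))
s_(k+1) − s_k = 3*(-(k + 2)*(k + 4)*(k + 6)*(k + 7) + (k + 3)**2*(k + 5)**2)/((k + 3)*(k + 4)*(k + 5)**2*(k + 6)**2*(k + 7))
(s_(k+1) − s_k) − t_k = 9*(4*k**2 + 39*k + 93)/(k**7 + 36*k**6 + 550*k**5 + 4620*k**4 + 23029*k**3 + 68064*k**2 + 110340*k + 75600)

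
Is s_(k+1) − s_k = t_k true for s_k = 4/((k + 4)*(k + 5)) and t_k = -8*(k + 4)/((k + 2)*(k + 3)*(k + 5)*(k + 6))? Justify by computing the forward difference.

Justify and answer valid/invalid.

s_(k+1) = 4/((k + 5)*(k + 6))
s_(k+1) − s_k = -8/(k**3 + 15*k**2 + 74*k + 120)
(s_(k+1) − s_k) − t_k = 8*(3*k + 10)/(k**5 + 20*k**4 + 155*k**3 + 580*k**2 + 1044*k + 720)

Invalid: residual 8*(3*k + 10)/(k**5 + 20*k**4 + 155*k**3 + 580*k**2 + 1044*k + 720) ≠ 0.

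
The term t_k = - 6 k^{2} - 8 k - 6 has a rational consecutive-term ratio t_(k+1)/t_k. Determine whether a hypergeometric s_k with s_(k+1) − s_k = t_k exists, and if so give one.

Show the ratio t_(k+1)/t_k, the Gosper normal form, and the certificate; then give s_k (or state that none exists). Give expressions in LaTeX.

s_k = k \left(- 2 k^{2} - k - 3\right)

Step 1: r(k) = (3*k**2 + 10*k + 10)/(3*k**2 + 4*k + 3).
So A=1 and B=1, with C=k**2 + 4*k/3 + 1.
Set up (1)·f(k+1) − (1)·f(k) − (k**2 + 4*k/3 + 1) = 0.
From deg A=0, deg B=0, deg C=2: d=3.
Coefficient equations give f(k) = k*(2*k**2 + k + 3)/6.
R(k) = B(k−1)·f(k)/C(k) = k*(2*k**2 + k + 3)/(2*(3*k**2 + 4*k + 3)); s_k = R·t_k = k*(-2*k**2 - k - 3).
s_(k+1) − s_k = -6*k**2 - 8*k - 6 = t_k.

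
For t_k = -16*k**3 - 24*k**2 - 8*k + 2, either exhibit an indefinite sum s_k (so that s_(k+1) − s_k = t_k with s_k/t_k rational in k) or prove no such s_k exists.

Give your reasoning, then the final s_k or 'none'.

s_k = 2*k*(-2*k**3 + 2*k + 1)

Compute t_(k+1)/t_k: get (8*k**3 + 36*k**2 + 52*k + 23)/(8*k**3 + 12*k**2 + 4*k - 1).
Normal form (A,B,C) = (1, 1, k**3 + 3*k**2/2 + k/2 - 1/8).
f must satisfy (1)·f(k+1) − (1)·f(k) = k**3 + 3*k**2/2 + k/2 - 1/8.
deg f ≤ 4 (via 0,0,3).
Match coefficients ⇒ f(k) = k*(2*k**3 - 2*k - 1)/8.
Certificate R = B(k−1)f/C = k*(2*k**3 - 2*k - 1)/(8*k**3 + 12*k**2 + 4*k - 1) gives s_k = 2*k*(-2*k**3 + 2*k + 1).
Δs = -16*k**3 - 24*k**2 - 8*k + 2, as required.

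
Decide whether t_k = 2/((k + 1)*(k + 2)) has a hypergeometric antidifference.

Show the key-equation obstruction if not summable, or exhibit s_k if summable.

Yes. s_k = 2*k/(k + 1).

Compute t_(k+1)/t_k: get (k + 1)/(k + 3).
So A=k + 1 and B=k + 3, with C=1.
Set up (k + 1)·f(k+1) − (k + 2)·f(k) − (1) = 0.
From deg A=1, deg B=1, deg C=0: d=1.
Match coefficients ⇒ f(k) = k.
So s_k = (B(k−1)f/C)·t_k = (k*(k + 2))·t_k = 2*k/(k + 1).
Verify: 2/(k**2 + 3*k + 2) matches t_k.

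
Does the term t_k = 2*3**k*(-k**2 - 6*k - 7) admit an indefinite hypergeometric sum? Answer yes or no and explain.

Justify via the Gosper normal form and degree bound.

Yes. s_k = 3**k*(-k**2 - 3*k - 1).

Compute t_(k+1)/t_k: get 3*(k**2 + 8*k + 14)/(k**2 + 6*k + 7).
Gosper form: A/B · C(k+1)/C(k) with A=3, B=1, C=k**2 + 6*k + 7.
Key eq: (3)·f(k+1) = (1)·f(k) + (k**2 + 6*k + 7).
deg f ≤ 2 (via 0,0,2).
Coefficient equations give f(k) = (k**2 + 3*k + 1)/2.
Then R = B(k−1)f/C = (k**2 + 3*k + 1)/(2*(k**2 + 6*k + 7)), so s_k = R(k)·t_k = 3**k*(-k**2 - 3*k - 1).
Check: Δs_k = 2*3**k*(-k**2 - 6*k - 7). ✓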